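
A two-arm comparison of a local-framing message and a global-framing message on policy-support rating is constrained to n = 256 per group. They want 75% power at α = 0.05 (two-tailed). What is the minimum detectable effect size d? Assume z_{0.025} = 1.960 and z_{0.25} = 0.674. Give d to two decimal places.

For two independent groups of n = 256 each: d_min = (z_{α/2} + z_β)·√(2/n).
z-sum = 1.960 + 0.674 = 2.634.
d_min = 2.634 × √(2/256) = 2.634 × 0.0884 = 0.233.

d_min ≈ 0.23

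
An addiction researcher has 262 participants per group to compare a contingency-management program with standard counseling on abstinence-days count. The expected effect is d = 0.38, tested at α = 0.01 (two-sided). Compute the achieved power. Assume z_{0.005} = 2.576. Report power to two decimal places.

power ≈ 0.96

For two equal groups, power = Φ(d·√(n/2) − z_{α/2}).
d·√(n/2) = 0.38 × √(262/2) = 0.38 × 11.446 = 4.349.
z_β = 4.349 − 2.576 = 1.773.
Power = Φ(1.773) = 0.962.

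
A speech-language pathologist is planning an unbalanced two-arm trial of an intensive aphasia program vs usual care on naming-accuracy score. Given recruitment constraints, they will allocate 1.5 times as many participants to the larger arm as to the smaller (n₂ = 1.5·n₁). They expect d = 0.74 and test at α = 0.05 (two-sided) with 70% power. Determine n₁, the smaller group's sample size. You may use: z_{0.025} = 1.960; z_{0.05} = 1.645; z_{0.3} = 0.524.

With allocation ratio k = n₂/n₁ = 1.5, Var(x̄₁−x̄₂) = σ²(1/n₁ + 1/(k·n₁)) = σ²·(k+1)/(k·n₁).
So n₁ = (1 + 1/k)·((z_{α/2} + z_β)/d)² = 1.667 × (2.484/0.74)².
n₁ = 1.667 × 11.27 = 18.8.
Round up: n₁ = 19, giving n₂ = ⌈1.5 × 19⌉ = ⌈28.5⌉ = 29.

n₁ = 19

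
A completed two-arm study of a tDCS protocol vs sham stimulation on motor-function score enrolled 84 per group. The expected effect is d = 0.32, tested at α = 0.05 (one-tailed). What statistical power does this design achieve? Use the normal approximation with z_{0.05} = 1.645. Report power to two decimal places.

For two equal groups, power = Φ(d·√(n/2) − z_{α}).
d·√(n/2) = 0.32 × √(84/2) = 0.32 × 6.481 = 2.074.
z_β = 2.074 − 1.645 = 0.429.
Power = Φ(0.429) = 0.666.

power ≈ 0.67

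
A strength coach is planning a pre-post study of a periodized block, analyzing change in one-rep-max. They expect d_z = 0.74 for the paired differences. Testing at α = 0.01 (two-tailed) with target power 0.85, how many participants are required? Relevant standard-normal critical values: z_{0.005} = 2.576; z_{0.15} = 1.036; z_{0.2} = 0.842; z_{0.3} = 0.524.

For a paired (one-sample on differences) test: n = ((z_{α/2} + z_β) / d)².
z_{α/2} + z_β = 2.576 + 1.036 = 3.612.
n = (3.612 / 0.74)² = 4.881² = 23.82.
Round up.

n = 24 pairs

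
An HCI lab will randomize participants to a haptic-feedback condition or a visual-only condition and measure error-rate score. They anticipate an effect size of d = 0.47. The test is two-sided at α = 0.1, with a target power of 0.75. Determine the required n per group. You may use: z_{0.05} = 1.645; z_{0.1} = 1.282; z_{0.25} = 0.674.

For two independent groups with equal n: n = 2·((z_{α/2} + z_β) / d)².
z_{α/2} + z_β = 1.645 + 0.674 = 2.319.
n = 2 × (2.319 / 0.47)² = 2 × 4.934² = 2 × 24.34 = 48.7.
Round up to the next whole participant.

n = 49 per group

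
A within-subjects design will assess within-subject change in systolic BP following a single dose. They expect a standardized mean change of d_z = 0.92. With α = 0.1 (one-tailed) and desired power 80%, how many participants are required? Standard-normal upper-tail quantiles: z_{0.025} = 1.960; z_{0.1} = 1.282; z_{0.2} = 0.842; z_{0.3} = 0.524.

For a paired (one-sample on differences) test: n = ((z_{α} + z_β) / d)².
z_{α} + z_β = 1.282 + 0.842 = 2.124.
n = (2.124 / 0.92)² = 2.309² = 5.33.
Round up.

n = 6 pairs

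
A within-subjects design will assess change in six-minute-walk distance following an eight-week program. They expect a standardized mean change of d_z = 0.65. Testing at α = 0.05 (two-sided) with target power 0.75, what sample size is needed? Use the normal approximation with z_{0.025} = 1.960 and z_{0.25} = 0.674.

n = 17 pairs

For a paired (one-sample on differences) test: n = ((z_{α/2} + z_β) / d)².
z_{α/2} + z_β = 1.960 + 0.674 = 2.634.
n = (2.634 / 0.65)² = 4.052² = 16.42.
Round up.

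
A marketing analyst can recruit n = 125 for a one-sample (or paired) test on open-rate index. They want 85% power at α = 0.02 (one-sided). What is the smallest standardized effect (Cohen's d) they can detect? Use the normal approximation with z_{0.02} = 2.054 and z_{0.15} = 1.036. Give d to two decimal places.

For a single sample (or paired design) of n = 125: d_min = (z_{α} + z_β)/√n.
z-sum = 2.054 + 1.036 = 3.090.
d_min = 3.090 / √125 = 3.090 / 11.180 = 0.276.

d_min ≈ 0.28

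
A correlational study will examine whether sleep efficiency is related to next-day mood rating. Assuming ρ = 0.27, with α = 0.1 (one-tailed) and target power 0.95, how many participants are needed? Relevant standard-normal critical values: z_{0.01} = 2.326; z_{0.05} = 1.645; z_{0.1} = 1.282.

Fisher's z: C = ½·ln((1+r)/(1−r)) = ½·ln(1.7397) = 0.2769.
n = ((z_{α} + z_β)/C)² + 3.
(1.282 + 1.645) / 0.2769 = 2.927 / 0.2769 = 10.571.
n = 10.571² + 3 = 111.74 + 3 = 114.7.
Round up.

n = 115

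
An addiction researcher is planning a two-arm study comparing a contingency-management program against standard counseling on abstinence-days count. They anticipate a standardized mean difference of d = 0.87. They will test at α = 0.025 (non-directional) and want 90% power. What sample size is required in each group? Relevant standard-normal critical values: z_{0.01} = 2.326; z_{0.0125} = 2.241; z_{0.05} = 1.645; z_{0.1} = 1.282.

n = 33 per group

For two independent groups with equal n: n = 2·((z_{α/2} + z_β) / d)².
z_{α/2} + z_β = 2.241 + 1.282 = 3.523.
n = 2 × (3.523 / 0.87)² = 2 × 4.049² = 2 × 16.40 = 32.8.
Round up to the next whole participant.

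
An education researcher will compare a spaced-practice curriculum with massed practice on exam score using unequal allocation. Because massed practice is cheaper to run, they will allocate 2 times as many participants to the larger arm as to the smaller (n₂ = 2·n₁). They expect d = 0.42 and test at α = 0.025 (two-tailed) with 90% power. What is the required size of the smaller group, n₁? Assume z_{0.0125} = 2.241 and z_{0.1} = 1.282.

n₁ = 106

With allocation ratio k = n₂/n₁ = 2, Var(x̄₁−x̄₂) = σ²(1/n₁ + 1/(k·n₁)) = σ²·(k+1)/(k·n₁).
So n₁ = (1 + 1/k)·((z_{α/2} + z_β)/d)² = 1.500 × (3.523/0.42)².
n₁ = 1.500 × 70.36 = 105.5.
Round up: n₁ = 106, giving n₂ = 2 × 106 = 212.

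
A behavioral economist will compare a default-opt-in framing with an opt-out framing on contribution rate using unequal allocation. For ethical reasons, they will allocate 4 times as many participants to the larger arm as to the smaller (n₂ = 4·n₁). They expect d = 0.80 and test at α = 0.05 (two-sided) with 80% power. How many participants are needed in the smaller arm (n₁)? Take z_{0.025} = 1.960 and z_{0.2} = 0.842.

n₁ = 16

With allocation ratio k = n₂/n₁ = 4, Var(x̄₁−x̄₂) = σ²(1/n₁ + 1/(k·n₁)) = σ²·(k+1)/(k·n₁).
So n₁ = (1 + 1/k)·((z_{α/2} + z_β)/d)² = 1.250 × (2.802/0.80)².
n₁ = 1.250 × 12.27 = 15.3.
Round up: n₁ = 16, giving n₂ = 4 × 16 = 64.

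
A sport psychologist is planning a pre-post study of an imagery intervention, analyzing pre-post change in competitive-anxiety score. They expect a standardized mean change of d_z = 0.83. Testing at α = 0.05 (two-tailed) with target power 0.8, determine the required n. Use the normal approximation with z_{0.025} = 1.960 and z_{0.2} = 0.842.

For a paired (one-sample on differences) test: n = ((z_{α/2} + z_β) / d)².
z_{α/2} + z_β = 1.960 + 0.842 = 2.802.
n = (2.802 / 0.83)² = 3.376² = 11.40.
Round up.

n = 12 pairs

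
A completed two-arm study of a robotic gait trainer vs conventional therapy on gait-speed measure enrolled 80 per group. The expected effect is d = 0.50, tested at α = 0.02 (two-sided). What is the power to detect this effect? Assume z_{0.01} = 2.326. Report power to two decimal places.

power ≈ 0.80

For two equal groups, power = Φ(d·√(n/2) − z_{α/2}).
d·√(n/2) = 0.50 × √(80/2) = 0.50 × 6.325 = 3.162.
z_β = 3.162 − 2.326 = 0.836.
Power = Φ(0.836) = 0.799.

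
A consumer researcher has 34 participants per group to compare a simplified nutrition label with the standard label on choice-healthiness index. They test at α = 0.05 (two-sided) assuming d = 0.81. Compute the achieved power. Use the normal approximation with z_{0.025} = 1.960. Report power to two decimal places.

power ≈ 0.92

For two equal groups, power = Φ(d·√(n/2) − z_{α/2}).
d·√(n/2) = 0.81 × √(34/2) = 0.81 × 4.123 = 3.340.
z_β = 3.340 − 1.960 = 1.380.
Power = Φ(1.380) = 0.916.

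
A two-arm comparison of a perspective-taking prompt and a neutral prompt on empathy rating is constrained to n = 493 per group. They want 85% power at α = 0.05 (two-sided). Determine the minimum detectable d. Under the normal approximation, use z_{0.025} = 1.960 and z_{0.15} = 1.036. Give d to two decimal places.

d_min ≈ 0.19

For two independent groups of n = 493 each: d_min = (z_{α/2} + z_β)·√(2/n).
z-sum = 1.960 + 1.036 = 2.996.
d_min = 2.996 × √(2/493) = 2.996 × 0.0637 = 0.191.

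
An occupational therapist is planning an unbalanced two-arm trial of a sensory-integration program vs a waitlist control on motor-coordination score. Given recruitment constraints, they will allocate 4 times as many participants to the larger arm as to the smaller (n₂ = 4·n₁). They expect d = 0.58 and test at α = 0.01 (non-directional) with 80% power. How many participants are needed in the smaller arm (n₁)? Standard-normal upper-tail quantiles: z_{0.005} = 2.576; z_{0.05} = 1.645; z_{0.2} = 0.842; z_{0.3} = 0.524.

With allocation ratio k = n₂/n₁ = 4, Var(x̄₁−x̄₂) = σ²(1/n₁ + 1/(k·n₁)) = σ²·(k+1)/(k·n₁).
So n₁ = (1 + 1/k)·((z_{α/2} + z_β)/d)² = 1.250 × (3.418/0.58)².
n₁ = 1.250 × 34.73 = 43.4.
Round up: n₁ = 44, giving n₂ = 4 × 44 = 176.

n₁ = 44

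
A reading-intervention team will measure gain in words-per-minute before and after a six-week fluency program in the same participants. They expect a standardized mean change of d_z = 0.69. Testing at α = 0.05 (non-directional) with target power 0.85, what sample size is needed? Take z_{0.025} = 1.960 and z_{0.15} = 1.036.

n = 19 pairs

For a paired (one-sample on differences) test: n = ((z_{α/2} + z_β) / d)².
z_{α/2} + z_β = 1.960 + 1.036 = 2.996.
n = (2.996 / 0.69)² = 4.342² = 18.85.
Round up.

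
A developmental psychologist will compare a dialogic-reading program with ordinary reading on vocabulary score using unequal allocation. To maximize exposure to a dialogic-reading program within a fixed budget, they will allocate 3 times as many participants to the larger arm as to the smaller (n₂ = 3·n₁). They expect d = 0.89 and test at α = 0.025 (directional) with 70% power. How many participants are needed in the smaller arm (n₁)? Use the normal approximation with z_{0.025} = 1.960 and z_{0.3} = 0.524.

n₁ = 11

With allocation ratio k = n₂/n₁ = 3, Var(x̄₁−x̄₂) = σ²(1/n₁ + 1/(k·n₁)) = σ²·(k+1)/(k·n₁).
So n₁ = (1 + 1/k)·((z_{α} + z_β)/d)² = 1.333 × (2.484/0.89)².
n₁ = 1.333 × 7.79 = 10.4.
Round up: n₁ = 11, giving n₂ = 3 × 11 = 33.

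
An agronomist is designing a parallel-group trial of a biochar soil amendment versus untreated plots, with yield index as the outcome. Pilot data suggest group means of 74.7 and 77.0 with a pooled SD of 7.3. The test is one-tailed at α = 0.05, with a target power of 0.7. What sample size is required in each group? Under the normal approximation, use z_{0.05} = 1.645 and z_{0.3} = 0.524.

n = 95 per group

Cohen's d = |M₁ − M₂| / SD_pooled = |74.7 − 77.0| / 7.3 = 2.3 / 7.3 = 0.315.
For two independent groups with equal n: n = 2·((z_{α} + z_β) / d)².
z_{α} + z_β = 1.645 + 0.524 = 2.169.
n = 2 × (2.169 / 0.315)² = 2 × 6.886² = 2 × 47.41 = 94.8.
Round up to the next whole participant.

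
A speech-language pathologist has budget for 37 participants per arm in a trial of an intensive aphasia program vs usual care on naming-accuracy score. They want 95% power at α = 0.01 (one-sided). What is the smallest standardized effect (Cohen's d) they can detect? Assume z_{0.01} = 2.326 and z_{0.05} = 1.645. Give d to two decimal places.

d_min ≈ 0.92

For two independent groups of n = 37 each: d_min = (z_{α} + z_β)·√(2/n).
z-sum = 2.326 + 1.645 = 3.971.
d_min = 3.971 × √(2/37) = 3.971 × 0.2325 = 0.923.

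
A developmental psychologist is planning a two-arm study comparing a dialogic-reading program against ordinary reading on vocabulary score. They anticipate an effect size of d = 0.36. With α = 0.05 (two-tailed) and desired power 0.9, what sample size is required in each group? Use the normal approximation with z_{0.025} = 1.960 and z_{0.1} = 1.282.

For two independent groups with equal n: n = 2·((z_{α/2} + z_β) / d)².
z_{α/2} + z_β = 1.960 + 1.282 = 3.242.
n = 2 × (3.242 / 0.36)² = 2 × 9.006² = 2 × 81.10 = 162.2.
Round up to the next whole participant.

n = 163 per group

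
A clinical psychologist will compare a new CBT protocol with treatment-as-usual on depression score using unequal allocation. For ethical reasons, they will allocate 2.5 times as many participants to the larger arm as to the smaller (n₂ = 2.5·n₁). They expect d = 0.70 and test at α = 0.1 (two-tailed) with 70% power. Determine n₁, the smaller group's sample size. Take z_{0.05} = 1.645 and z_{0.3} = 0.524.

n₁ = 14

With allocation ratio k = n₂/n₁ = 2.5, Var(x̄₁−x̄₂) = σ²(1/n₁ + 1/(k·n₁)) = σ²·(k+1)/(k·n₁).
So n₁ = (1 + 1/k)·((z_{α/2} + z_β)/d)² = 1.400 × (2.169/0.70)².
n₁ = 1.400 × 9.60 = 13.4.
Round up: n₁ = 14, giving n₂ = 2.5 × 14 = 35.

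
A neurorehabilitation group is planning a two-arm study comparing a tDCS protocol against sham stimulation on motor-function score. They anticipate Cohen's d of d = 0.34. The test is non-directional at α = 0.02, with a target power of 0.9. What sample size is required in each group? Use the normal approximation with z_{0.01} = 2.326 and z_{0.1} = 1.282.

For two independent groups with equal n: n = 2·((z_{α/2} + z_β) / d)².
z_{α/2} + z_β = 2.326 + 1.282 = 3.608.
n = 2 × (3.608 / 0.34)² = 2 × 10.612² = 2 × 112.61 = 225.2.
Round up to the next whole participant.

n = 226 per group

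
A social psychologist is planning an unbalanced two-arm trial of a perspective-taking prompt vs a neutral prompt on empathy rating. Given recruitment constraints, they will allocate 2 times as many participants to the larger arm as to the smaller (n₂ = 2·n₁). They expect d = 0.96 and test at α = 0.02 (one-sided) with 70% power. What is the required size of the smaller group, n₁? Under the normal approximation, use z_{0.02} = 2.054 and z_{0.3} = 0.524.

n₁ = 11

With allocation ratio k = n₂/n₁ = 2, Var(x̄₁−x̄₂) = σ²(1/n₁ + 1/(k·n₁)) = σ²·(k+1)/(k·n₁).
So n₁ = (1 + 1/k)·((z_{α} + z_β)/d)² = 1.500 × (2.578/0.96)².
n₁ = 1.500 × 7.21 = 10.8.
Round up: n₁ = 11, giving n₂ = 2 × 11 = 22.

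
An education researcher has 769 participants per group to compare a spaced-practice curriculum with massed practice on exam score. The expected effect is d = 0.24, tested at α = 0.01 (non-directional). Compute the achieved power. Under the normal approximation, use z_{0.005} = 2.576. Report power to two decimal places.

power ≈ 0.98

For two equal groups, power = Φ(d·√(n/2) − z_{α/2}).
d·√(n/2) = 0.24 × √(769/2) = 0.24 × 19.609 = 4.706.
z_β = 4.706 − 2.576 = 2.130.
Power = Φ(2.130) = 0.983.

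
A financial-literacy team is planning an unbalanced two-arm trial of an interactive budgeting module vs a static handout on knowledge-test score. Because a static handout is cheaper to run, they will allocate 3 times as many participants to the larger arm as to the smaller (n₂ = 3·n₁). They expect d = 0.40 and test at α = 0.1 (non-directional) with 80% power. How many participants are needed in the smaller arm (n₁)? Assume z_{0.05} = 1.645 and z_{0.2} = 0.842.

With allocation ratio k = n₂/n₁ = 3, Var(x̄₁−x̄₂) = σ²(1/n₁ + 1/(k·n₁)) = σ²·(k+1)/(k·n₁).
So n₁ = (1 + 1/k)·((z_{α/2} + z_β)/d)² = 1.333 × (2.487/0.40)².
n₁ = 1.333 × 38.66 = 51.5.
Round up: n₁ = 52, giving n₂ = 3 × 52 = 156.

n₁ = 52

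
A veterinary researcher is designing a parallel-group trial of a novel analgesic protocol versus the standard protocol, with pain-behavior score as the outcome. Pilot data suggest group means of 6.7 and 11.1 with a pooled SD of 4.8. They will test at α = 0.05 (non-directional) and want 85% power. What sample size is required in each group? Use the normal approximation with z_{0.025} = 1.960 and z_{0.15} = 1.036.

n = 22 per group

Cohen's d = |M₁ − M₂| / SD_pooled = |6.7 − 11.1| / 4.8 = 4.4 / 4.8 = 0.917.
For two independent groups with equal n: n = 2·((z_{α/2} + z_β) / d)².
z_{α/2} + z_β = 1.960 + 1.036 = 2.996.
n = 2 × (2.996 / 0.917)² = 2 × 3.267² = 2 × 10.67 = 21.3.
Round up to the next whole participant.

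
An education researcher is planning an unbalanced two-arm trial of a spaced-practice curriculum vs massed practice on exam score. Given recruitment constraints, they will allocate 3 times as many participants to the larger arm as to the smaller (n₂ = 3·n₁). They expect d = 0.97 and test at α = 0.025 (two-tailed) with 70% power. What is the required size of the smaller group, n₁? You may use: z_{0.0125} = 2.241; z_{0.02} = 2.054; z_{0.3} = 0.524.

With allocation ratio k = n₂/n₁ = 3, Var(x̄₁−x̄₂) = σ²(1/n₁ + 1/(k·n₁)) = σ²·(k+1)/(k·n₁).
So n₁ = (1 + 1/k)·((z_{α/2} + z_β)/d)² = 1.333 × (2.765/0.97)².
n₁ = 1.333 × 8.13 = 10.8.
Round up: n₁ = 11, giving n₂ = 3 × 11 = 33.

n₁ = 11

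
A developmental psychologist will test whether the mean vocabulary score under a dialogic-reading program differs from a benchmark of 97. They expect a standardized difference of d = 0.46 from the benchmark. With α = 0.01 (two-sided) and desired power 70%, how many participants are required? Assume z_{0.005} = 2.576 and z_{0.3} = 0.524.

n = 46

For a one-sample test: n = ((z_{α/2} + z_β) / d)².
z_{α/2} + z_β = 2.576 + 0.524 = 3.100.
n = (3.100 / 0.46)² = 6.739² = 45.42.
Round up.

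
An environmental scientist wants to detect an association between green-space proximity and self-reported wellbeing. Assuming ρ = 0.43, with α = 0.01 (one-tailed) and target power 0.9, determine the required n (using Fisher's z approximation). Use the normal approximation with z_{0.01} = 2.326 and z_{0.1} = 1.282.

n = 65

Fisher's z: C = ½·ln((1+r)/(1−r)) = ½·ln(2.5088) = 0.4599.
n = ((z_{α} + z_β)/C)² + 3.
(2.326 + 1.282) / 0.4599 = 3.608 / 0.4599 = 7.845.
n = 7.845² + 3 = 61.55 + 3 = 64.5.
Round up.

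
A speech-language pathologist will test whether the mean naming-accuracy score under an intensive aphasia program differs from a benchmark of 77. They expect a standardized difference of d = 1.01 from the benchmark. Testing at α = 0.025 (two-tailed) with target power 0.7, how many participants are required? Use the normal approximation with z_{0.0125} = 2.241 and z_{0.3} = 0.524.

n = 8

For a one-sample test: n = ((z_{α/2} + z_β) / d)².
z_{α/2} + z_β = 2.241 + 0.524 = 2.765.
n = (2.765 / 1.01)² = 2.738² = 7.49.
Round up.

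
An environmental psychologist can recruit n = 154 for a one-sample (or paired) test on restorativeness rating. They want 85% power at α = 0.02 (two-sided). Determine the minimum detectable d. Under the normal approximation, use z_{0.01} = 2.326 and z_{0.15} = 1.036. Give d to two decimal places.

For a single sample (or paired design) of n = 154: d_min = (z_{α/2} + z_β)/√n.
z-sum = 2.326 + 1.036 = 3.362.
d_min = 3.362 / √154 = 3.362 / 12.410 = 0.271.

d_min ≈ 0.27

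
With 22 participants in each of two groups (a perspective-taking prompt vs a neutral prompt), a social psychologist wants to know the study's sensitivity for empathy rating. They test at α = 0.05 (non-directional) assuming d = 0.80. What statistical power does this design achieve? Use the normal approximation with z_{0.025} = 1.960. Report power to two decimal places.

For two equal groups, power = Φ(d·√(n/2) − z_{α/2}).
d·√(n/2) = 0.80 × √(22/2) = 0.80 × 3.317 = 2.653.
z_β = 2.653 − 1.960 = 0.693.
Power = Φ(0.693) = 0.756.

power ≈ 0.76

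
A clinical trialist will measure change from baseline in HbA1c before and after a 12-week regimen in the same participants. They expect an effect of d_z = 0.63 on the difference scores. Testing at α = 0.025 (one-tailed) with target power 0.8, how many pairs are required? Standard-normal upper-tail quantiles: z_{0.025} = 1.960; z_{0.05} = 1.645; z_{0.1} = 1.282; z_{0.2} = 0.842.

For a paired (one-sample on differences) test: n = ((z_{α} + z_β) / d)².
z_{α} + z_β = 1.960 + 0.842 = 2.802.
n = (2.802 / 0.63)² = 4.448² = 19.78.
Round up.

n = 20 pairs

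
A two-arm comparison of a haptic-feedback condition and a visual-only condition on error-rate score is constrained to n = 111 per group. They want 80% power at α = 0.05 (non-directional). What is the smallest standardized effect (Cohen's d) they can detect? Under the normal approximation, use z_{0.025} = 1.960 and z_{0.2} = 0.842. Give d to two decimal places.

d_min ≈ 0.38

For two independent groups of n = 111 each: d_min = (z_{α/2} + z_β)·√(2/n).
z-sum = 1.960 + 0.842 = 2.802.
d_min = 2.802 × √(2/111) = 2.802 × 0.1342 = 0.376.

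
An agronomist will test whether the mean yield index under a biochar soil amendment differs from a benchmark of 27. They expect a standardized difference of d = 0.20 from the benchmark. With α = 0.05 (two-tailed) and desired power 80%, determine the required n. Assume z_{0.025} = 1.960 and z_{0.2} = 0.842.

For a one-sample test: n = ((z_{α/2} + z_β) / d)².
z_{α/2} + z_β = 1.960 + 0.842 = 2.802.
n = (2.802 / 0.20)² = 14.010² = 196.28.
Round up.

n = 197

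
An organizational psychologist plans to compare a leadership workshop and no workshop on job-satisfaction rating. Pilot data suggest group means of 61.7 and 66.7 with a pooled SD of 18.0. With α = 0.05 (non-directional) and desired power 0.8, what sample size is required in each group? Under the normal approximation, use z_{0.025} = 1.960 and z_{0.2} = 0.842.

Cohen's d = |M₁ − M₂| / SD_pooled = |61.7 − 66.7| / 18.0 = 5.0 / 18.0 = 0.278.
For two independent groups with equal n: n = 2·((z_{α/2} + z_β) / d)².
z_{α/2} + z_β = 1.960 + 0.842 = 2.802.
n = 2 × (2.802 / 0.278)² = 2 × 10.079² = 2 × 101.59 = 203.2.
Round up to the next whole participant.

n = 204 per group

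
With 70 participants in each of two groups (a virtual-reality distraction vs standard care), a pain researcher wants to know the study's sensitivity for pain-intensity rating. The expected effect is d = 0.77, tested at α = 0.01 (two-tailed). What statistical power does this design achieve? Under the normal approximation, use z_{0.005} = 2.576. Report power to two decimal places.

For two equal groups, power = Φ(d·√(n/2) − z_{α/2}).
d·√(n/2) = 0.77 × √(70/2) = 0.77 × 5.916 = 4.555.
z_β = 4.555 − 2.576 = 1.979.
Power = Φ(1.979) = 0.976.

power ≈ 0.98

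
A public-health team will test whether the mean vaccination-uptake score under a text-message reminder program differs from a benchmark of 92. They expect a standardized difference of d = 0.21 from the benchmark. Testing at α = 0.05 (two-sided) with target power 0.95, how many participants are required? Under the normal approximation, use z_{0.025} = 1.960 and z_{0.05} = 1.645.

n = 295

For a one-sample test: n = ((z_{α/2} + z_β) / d)².
z_{α/2} + z_β = 1.960 + 1.645 = 3.605.
n = (3.605 / 0.21)² = 17.167² = 294.69.
Round up.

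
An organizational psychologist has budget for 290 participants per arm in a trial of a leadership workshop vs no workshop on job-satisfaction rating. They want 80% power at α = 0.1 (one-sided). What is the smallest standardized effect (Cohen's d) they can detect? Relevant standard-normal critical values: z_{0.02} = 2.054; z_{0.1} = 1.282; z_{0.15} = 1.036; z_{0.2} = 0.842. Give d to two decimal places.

For two independent groups of n = 290 each: d_min = (z_{α} + z_β)·√(2/n).
z-sum = 1.282 + 0.842 = 2.124.
d_min = 2.124 × √(2/290) = 2.124 × 0.0830 = 0.176.

d_min ≈ 0.18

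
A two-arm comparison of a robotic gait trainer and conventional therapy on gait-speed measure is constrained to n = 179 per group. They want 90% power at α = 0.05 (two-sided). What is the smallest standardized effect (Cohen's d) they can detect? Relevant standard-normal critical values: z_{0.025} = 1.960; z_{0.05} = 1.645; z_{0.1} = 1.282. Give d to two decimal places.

d_min ≈ 0.34

For two independent groups of n = 179 each: d_min = (z_{α/2} + z_β)·√(2/n).
z-sum = 1.960 + 1.282 = 3.242.
d_min = 3.242 × √(2/179) = 3.242 × 0.1057 = 0.343.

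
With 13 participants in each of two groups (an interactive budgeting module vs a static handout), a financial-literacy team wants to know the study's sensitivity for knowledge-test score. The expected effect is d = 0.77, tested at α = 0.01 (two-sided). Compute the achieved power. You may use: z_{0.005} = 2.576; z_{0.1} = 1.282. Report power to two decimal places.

power ≈ 0.27

For two equal groups, power = Φ(d·√(n/2) − z_{α/2}).
d·√(n/2) = 0.77 × √(13/2) = 0.77 × 2.550 = 1.963.
z_β = 1.963 − 2.576 = -0.613.
Power = Φ(-0.613) = 0.270.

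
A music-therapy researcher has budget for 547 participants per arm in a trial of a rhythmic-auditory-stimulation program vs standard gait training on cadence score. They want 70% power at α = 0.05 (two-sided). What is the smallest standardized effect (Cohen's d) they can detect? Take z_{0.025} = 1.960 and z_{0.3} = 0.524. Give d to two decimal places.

For two independent groups of n = 547 each: d_min = (z_{α/2} + z_β)·√(2/n).
z-sum = 1.960 + 0.524 = 2.484.
d_min = 2.484 × √(2/547) = 2.484 × 0.0605 = 0.150.

d_min ≈ 0.15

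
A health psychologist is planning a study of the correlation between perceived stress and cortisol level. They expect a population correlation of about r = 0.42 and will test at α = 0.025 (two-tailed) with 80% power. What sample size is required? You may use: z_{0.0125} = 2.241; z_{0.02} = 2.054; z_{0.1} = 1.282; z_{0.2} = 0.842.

n = 51

Fisher's z: C = ½·ln((1+r)/(1−r)) = ½·ln(2.4483) = 0.4477.
n = ((z_{α/2} + z_β)/C)² + 3.
(2.241 + 0.842) / 0.4477 = 3.083 / 0.4477 = 6.886.
n = 6.886² + 3 = 47.42 + 3 = 50.4.
Round up.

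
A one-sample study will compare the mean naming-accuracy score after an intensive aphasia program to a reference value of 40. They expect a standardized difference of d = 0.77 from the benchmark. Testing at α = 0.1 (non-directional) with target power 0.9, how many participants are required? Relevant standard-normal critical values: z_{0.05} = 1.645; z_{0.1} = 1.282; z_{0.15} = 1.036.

n = 15

For a one-sample test: n = ((z_{α/2} + z_β) / d)².
z_{α/2} + z_β = 1.645 + 1.282 = 2.927.
n = (2.927 / 0.77)² = 3.801² = 14.45.
Round up.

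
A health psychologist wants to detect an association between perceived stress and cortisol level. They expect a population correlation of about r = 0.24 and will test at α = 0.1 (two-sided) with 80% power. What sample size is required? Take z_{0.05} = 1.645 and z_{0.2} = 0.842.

Fisher's z: C = ½·ln((1+r)/(1−r)) = ½·ln(1.6316) = 0.2448.
n = ((z_{α/2} + z_β)/C)² + 3.
(1.645 + 0.842) / 0.2448 = 2.487 / 0.2448 = 10.159.
n = 10.159² + 3 = 103.21 + 3 = 106.2.
Round up.

n = 107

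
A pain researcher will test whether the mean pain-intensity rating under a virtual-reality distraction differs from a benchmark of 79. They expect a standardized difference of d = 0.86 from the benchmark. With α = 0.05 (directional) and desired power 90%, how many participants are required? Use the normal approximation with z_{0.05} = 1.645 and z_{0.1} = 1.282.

n = 12

For a one-sample test: n = ((z_{α} + z_β) / d)².
z_{α} + z_β = 1.645 + 1.282 = 2.927.
n = (2.927 / 0.86)² = 3.403² = 11.58.
Round up.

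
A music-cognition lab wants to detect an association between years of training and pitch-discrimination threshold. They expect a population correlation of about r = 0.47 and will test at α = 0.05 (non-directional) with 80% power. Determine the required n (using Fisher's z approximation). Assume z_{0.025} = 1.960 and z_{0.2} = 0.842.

Fisher's z: C = ½·ln((1+r)/(1−r)) = ½·ln(2.7736) = 0.5101.
n = ((z_{α/2} + z_β)/C)² + 3.
(1.960 + 0.842) / 0.5101 = 2.802 / 0.5101 = 5.493.
n = 5.493² + 3 = 30.17 + 3 = 33.2.
Round up.

n = 34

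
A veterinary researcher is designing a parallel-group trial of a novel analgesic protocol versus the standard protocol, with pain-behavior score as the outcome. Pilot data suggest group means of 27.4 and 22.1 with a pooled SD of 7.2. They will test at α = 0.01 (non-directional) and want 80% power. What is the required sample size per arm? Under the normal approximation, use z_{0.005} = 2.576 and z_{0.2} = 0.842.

n = 44 per group

Cohen's d = |M₁ − M₂| / SD_pooled = |27.4 − 22.1| / 7.2 = 5.3 / 7.2 = 0.736.
For two independent groups with equal n: n = 2·((z_{α/2} + z_β) / d)².
z_{α/2} + z_β = 2.576 + 0.842 = 3.418.
n = 2 × (3.418 / 0.736)² = 2 × 4.644² = 2 × 21.57 = 43.1.
Round up to the next whole participant.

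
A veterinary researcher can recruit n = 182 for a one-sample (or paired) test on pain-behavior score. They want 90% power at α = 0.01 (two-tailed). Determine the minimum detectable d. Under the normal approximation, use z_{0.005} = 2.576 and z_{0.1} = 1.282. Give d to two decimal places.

d_min ≈ 0.29

For a single sample (or paired design) of n = 182: d_min = (z_{α/2} + z_β)/√n.
z-sum = 2.576 + 1.282 = 3.858.
d_min = 3.858 / √182 = 3.858 / 13.491 = 0.286.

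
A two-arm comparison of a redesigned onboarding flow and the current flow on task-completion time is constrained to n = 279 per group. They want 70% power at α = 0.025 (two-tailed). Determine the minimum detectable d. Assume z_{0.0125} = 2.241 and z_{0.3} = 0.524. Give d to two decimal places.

d_min ≈ 0.23

For two independent groups of n = 279 each: d_min = (z_{α/2} + z_β)·√(2/n).
z-sum = 2.241 + 0.524 = 2.765.
d_min = 2.765 × √(2/279) = 2.765 × 0.0847 = 0.234.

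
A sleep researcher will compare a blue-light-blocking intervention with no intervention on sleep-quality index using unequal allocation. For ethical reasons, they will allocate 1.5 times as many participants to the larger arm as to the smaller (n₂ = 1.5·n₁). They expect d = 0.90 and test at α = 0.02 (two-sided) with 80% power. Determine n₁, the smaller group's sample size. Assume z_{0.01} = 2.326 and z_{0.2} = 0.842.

With allocation ratio k = n₂/n₁ = 1.5, Var(x̄₁−x̄₂) = σ²(1/n₁ + 1/(k·n₁)) = σ²·(k+1)/(k·n₁).
So n₁ = (1 + 1/k)·((z_{α/2} + z_β)/d)² = 1.667 × (3.168/0.90)².
n₁ = 1.667 × 12.39 = 20.7.
Round up: n₁ = 21, giving n₂ = ⌈1.5 × 21⌉ = ⌈31.5⌉ = 32.

n₁ = 21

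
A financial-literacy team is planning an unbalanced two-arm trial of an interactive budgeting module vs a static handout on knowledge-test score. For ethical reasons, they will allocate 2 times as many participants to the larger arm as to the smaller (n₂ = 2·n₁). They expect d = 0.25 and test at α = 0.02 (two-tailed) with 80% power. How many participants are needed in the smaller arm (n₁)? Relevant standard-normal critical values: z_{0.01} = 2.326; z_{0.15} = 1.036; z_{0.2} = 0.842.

n₁ = 241

With allocation ratio k = n₂/n₁ = 2, Var(x̄₁−x̄₂) = σ²(1/n₁ + 1/(k·n₁)) = σ²·(k+1)/(k·n₁).
So n₁ = (1 + 1/k)·((z_{α/2} + z_β)/d)² = 1.500 × (3.168/0.25)².
n₁ = 1.500 × 160.58 = 240.9.
Round up: n₁ = 241, giving n₂ = 2 × 241 = 482.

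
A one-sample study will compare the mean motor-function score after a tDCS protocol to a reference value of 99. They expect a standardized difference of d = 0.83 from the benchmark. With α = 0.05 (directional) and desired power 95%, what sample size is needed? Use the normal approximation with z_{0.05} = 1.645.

n = 16

For a one-sample test: n = ((z_{α} + z_β) / d)².
z_{α} + z_β = 1.645 + 1.645 = 3.290.
n = (3.290 / 0.83)² = 3.964² = 15.71.
Round up.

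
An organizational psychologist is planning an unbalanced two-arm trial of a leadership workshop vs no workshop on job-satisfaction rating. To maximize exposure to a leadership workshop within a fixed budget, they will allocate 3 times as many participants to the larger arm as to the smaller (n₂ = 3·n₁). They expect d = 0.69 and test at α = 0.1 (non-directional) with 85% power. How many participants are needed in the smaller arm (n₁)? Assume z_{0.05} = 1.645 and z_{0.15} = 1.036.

With allocation ratio k = n₂/n₁ = 3, Var(x̄₁−x̄₂) = σ²(1/n₁ + 1/(k·n₁)) = σ²·(k+1)/(k·n₁).
So n₁ = (1 + 1/k)·((z_{α/2} + z_β)/d)² = 1.333 × (2.681/0.69)².
n₁ = 1.333 × 15.10 = 20.1.
Round up: n₁ = 21, giving n₂ = 3 × 21 = 63.

n₁ = 21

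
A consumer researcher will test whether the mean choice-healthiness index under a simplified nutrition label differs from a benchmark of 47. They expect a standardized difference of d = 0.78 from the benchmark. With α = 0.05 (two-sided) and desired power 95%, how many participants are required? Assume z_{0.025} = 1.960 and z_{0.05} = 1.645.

n = 22

For a one-sample test: n = ((z_{α/2} + z_β) / d)².
z_{α/2} + z_β = 1.960 + 1.645 = 3.605.
n = (3.605 / 0.78)² = 4.622² = 21.36.
Round up.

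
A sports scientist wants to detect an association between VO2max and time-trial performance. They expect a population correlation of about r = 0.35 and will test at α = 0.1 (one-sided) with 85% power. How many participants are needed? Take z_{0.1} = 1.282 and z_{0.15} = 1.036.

Fisher's z: C = ½·ln((1+r)/(1−r)) = ½·ln(2.0769) = 0.3654.
n = ((z_{α} + z_β)/C)² + 3.
(1.282 + 1.036) / 0.3654 = 2.318 / 0.3654 = 6.344.
n = 6.344² + 3 = 40.24 + 3 = 43.2.
Round up.

n = 44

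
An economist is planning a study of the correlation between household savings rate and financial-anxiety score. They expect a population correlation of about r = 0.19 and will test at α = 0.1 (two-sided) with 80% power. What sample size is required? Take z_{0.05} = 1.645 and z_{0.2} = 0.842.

Fisher's z: C = ½·ln((1+r)/(1−r)) = ½·ln(1.4691) = 0.1923.
n = ((z_{α/2} + z_β)/C)² + 3.
(1.645 + 0.842) / 0.1923 = 2.487 / 0.1923 = 12.933.
n = 12.933² + 3 = 167.26 + 3 = 170.3.
Round up.

n = 171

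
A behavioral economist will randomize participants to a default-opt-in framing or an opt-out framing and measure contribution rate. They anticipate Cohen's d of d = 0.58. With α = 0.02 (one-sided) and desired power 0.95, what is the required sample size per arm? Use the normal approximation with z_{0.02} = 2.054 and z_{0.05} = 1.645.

n = 82 per group

For two independent groups with equal n: n = 2·((z_{α} + z_β) / d)².
z_{α} + z_β = 2.054 + 1.645 = 3.699.
n = 2 × (3.699 / 0.58)² = 2 × 6.378² = 2 × 40.67 = 81.3.
Round up to the next whole participant.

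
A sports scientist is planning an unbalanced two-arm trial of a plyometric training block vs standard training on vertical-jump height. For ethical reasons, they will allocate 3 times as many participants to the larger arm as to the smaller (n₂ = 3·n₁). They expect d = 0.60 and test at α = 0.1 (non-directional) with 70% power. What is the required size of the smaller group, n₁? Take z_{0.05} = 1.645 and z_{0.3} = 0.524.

With allocation ratio k = n₂/n₁ = 3, Var(x̄₁−x̄₂) = σ²(1/n₁ + 1/(k·n₁)) = σ²·(k+1)/(k·n₁).
So n₁ = (1 + 1/k)·((z_{α/2} + z_β)/d)² = 1.333 × (2.169/0.60)².
n₁ = 1.333 × 13.07 = 17.4.
Round up: n₁ = 18, giving n₂ = 3 × 18 = 54.

n₁ = 18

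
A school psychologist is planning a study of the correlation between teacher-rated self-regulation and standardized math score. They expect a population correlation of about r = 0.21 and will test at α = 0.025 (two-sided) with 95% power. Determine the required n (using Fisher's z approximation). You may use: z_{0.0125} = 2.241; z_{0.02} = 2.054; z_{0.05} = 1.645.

n = 336

Fisher's z: C = ½·ln((1+r)/(1−r)) = ½·ln(1.5316) = 0.2132.
n = ((z_{α/2} + z_β)/C)² + 3.
(2.241 + 1.645) / 0.2132 = 3.886 / 0.2132 = 18.227.
n = 18.227² + 3 = 332.22 + 3 = 335.2.
Round up.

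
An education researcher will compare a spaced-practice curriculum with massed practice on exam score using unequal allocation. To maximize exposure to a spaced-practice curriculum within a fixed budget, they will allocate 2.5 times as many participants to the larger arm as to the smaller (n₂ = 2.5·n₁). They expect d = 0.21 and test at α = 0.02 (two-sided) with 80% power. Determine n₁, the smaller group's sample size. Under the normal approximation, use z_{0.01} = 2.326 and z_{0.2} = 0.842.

n₁ = 319

With allocation ratio k = n₂/n₁ = 2.5, Var(x̄₁−x̄₂) = σ²(1/n₁ + 1/(k·n₁)) = σ²·(k+1)/(k·n₁).
So n₁ = (1 + 1/k)·((z_{α/2} + z_β)/d)² = 1.400 × (3.168/0.21)².
n₁ = 1.400 × 227.58 = 318.6.
Round up: n₁ = 319, giving n₂ = ⌈2.5 × 319⌉ = ⌈797.5⌉ = 798.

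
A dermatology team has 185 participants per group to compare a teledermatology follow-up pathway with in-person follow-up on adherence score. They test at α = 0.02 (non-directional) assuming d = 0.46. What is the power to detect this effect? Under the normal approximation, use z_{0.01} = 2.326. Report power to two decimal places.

power ≈ 0.98

For two equal groups, power = Φ(d·√(n/2) − z_{α/2}).
d·√(n/2) = 0.46 × √(185/2) = 0.46 × 9.618 = 4.424.
z_β = 4.424 − 2.326 = 2.098.
Power = Φ(2.098) = 0.982.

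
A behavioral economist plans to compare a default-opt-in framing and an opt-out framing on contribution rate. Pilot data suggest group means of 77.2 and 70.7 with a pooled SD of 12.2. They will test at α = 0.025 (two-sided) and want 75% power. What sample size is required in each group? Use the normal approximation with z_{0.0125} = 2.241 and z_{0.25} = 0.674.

n = 60 per group

Cohen's d = |M₁ − M₂| / SD_pooled = |77.2 − 70.7| / 12.2 = 6.5 / 12.2 = 0.533.
For two independent groups with equal n: n = 2·((z_{α/2} + z_β) / d)².
z_{α/2} + z_β = 2.241 + 0.674 = 2.915.
n = 2 × (2.915 / 0.533)² = 2 × 5.469² = 2 × 29.91 = 59.8.
Round up to the next whole participant.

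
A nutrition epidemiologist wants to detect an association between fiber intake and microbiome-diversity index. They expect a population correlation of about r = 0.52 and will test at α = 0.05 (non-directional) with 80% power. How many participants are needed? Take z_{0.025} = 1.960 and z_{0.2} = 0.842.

n = 27

Fisher's z: C = ½·ln((1+r)/(1−r)) = ½·ln(3.1667) = 0.5763.
n = ((z_{α/2} + z_β)/C)² + 3.
(1.960 + 0.842) / 0.5763 = 2.802 / 0.5763 = 4.862.
n = 4.862² + 3 = 23.64 + 3 = 26.6.
Round up.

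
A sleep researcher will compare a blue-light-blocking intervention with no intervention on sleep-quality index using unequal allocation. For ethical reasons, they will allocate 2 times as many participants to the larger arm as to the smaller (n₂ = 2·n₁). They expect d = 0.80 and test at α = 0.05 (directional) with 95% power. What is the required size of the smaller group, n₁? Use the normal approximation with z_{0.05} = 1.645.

n₁ = 26

With allocation ratio k = n₂/n₁ = 2, Var(x̄₁−x̄₂) = σ²(1/n₁ + 1/(k·n₁)) = σ²·(k+1)/(k·n₁).
So n₁ = (1 + 1/k)·((z_{α} + z_β)/d)² = 1.500 × (3.290/0.80)².
n₁ = 1.500 × 16.91 = 25.4.
Round up: n₁ = 26, giving n₂ = 2 × 26 = 52.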